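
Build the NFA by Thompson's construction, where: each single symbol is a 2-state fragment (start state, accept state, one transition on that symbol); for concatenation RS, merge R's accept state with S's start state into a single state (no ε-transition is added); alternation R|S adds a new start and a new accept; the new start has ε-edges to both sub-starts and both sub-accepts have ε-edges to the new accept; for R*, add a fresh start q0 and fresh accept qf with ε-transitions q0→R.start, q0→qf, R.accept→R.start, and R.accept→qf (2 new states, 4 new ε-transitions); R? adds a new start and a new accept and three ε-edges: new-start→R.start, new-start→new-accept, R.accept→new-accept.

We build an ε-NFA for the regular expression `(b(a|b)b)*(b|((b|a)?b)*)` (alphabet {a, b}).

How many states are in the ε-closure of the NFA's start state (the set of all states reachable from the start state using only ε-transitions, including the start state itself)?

12

Let C(F) = |ε-closure(F.start)| within fragment F, and note whether F accepts ε. Symbol fragments have C = 1 and do not accept ε. Then:
  a|b : C = 1 + 1 + 1 = 3 (the new accept is not ε-reachable since no branch accepts ε)
  b(a|b)b : same as the first factor's closure: C = 1
  (b(a|b)b)* : the star's fresh start ε-reaches both the body's start and the fresh accept: C = 2 + 1 = 3
  b|a : C = 1 + 1 + 1 = 3 (the new accept is not ε-reachable since no branch accepts ε)
  (b|a)? : C = 1 (new start) + 3 (body) + 1 (new accept, via ε) = 5
  (b|a)?b : C = 5 + (1−1) = 5 (closure spills across the concat boundary because the left factor accepts ε)
  ((b|a)?b)* : C = 1 (new start) + 5 (body) + 1 (new accept) = 7
  b|((b|a)?b)* : C = 1 (new start) + (1 + 7) + 1 (new accept, since some branch ε-reaches its own accept) = 10
  (b(a|b)b)*(b|((b|a)?b)*) : C = 3 + (10−1) = 12 (closure spills across the concat boundary because the left factor accepts ε)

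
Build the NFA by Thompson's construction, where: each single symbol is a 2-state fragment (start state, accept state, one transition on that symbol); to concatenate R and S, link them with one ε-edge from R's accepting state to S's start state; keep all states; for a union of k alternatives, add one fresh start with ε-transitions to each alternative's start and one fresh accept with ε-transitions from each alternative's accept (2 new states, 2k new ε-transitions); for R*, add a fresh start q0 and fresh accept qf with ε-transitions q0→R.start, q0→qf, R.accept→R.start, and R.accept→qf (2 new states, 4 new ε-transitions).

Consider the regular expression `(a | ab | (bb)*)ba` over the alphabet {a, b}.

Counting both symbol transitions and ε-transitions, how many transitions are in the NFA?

21

Per subexpression:
Each of the 7 symbol leaves contributes 1 transition (1 symbol, 0 ε).
  ab : 3 transitions (2 symbol, 1 ε)
  bb : 3 transitions (2 symbol, 1 ε)
  (bb)* : 7 transitions (2 symbol, 5 ε)
  a | ab | (bb)* : 17 transitions (5 symbol, 12 ε)
  (a | ab | (bb)*)ba : 21 transitions (7 symbol, 14 ε)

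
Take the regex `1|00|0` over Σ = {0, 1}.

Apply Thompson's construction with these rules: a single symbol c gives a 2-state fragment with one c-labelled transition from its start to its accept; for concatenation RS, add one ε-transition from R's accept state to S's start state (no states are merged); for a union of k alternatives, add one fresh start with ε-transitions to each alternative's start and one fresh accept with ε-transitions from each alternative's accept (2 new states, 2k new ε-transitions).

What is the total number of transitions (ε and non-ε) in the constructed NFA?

11

Bottom-up over the parse tree:
Each of the 4 symbol leaves contributes 1 transition (1 symbol, 0 ε).
  00 : 3 transitions (2 symbol, 1 ε)
  1|00|0 : 11 transitions (4 symbol, 7 ε)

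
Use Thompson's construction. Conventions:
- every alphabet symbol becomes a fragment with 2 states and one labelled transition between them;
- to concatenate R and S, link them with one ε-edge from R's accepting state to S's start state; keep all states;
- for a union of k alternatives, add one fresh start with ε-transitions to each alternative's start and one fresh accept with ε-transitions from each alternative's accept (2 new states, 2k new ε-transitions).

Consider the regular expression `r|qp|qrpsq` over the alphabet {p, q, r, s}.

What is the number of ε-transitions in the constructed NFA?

11

Per subexpression:
Each of the 8 symbol leaves contributes 0 ε-transitions.
  qp : 1 ε-transition
  qrpsq : 4 ε-transitions
  r|qp|qrpsq : 11 ε-transitions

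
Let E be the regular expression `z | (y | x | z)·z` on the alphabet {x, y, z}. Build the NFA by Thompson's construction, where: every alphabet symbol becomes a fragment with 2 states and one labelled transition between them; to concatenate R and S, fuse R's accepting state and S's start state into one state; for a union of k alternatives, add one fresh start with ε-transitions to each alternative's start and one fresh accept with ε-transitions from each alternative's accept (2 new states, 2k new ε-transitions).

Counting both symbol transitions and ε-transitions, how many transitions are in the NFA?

Per subexpression:
Each of the 5 symbol leaves contributes 1 transition (1 symbol, 0 ε).
  y | x | z : 9 transitions (3 symbol, 6 ε)
  (y | x | z)·z : 10 transitions (4 symbol, 6 ε)
  z | (y | x | z)·z : 15 transitions (5 symbol, 10 ε)

15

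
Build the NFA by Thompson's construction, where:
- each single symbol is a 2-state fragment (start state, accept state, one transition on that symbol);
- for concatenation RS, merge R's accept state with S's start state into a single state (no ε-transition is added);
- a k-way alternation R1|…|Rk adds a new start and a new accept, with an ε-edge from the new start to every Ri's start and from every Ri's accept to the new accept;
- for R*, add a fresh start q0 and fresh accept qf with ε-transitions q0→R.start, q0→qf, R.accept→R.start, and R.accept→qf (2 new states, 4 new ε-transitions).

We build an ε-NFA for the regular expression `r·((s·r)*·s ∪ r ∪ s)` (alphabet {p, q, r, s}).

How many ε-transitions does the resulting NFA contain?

By structural recursion:
Each of the 6 symbol leaves contributes 0 ε-transitions.
  s·r : 0 ε-transitions
  (s·r)* : 4 ε-transitions
  (s·r)*·s : 4 ε-transitions
  (s·r)*·s ∪ r ∪ s : 10 ε-transitions
  r·((s·r)*·s ∪ r ∪ s) : 10 ε-transitions

10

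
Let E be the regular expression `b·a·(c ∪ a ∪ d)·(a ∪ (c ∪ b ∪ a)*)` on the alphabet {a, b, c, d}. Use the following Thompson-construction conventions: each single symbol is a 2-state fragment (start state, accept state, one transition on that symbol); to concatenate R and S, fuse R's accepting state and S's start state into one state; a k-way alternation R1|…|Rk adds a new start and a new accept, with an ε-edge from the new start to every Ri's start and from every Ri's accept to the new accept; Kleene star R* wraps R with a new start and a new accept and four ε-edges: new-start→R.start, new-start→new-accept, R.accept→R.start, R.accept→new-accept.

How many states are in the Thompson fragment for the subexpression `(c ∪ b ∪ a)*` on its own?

Fragment for `(c ∪ b ∪ a)*`:
Each of the 3 symbol leaves contributes a 2-state fragment.
  c ∪ b ∪ a : 8 states
  (c ∪ b ∪ a)* : 10 states

10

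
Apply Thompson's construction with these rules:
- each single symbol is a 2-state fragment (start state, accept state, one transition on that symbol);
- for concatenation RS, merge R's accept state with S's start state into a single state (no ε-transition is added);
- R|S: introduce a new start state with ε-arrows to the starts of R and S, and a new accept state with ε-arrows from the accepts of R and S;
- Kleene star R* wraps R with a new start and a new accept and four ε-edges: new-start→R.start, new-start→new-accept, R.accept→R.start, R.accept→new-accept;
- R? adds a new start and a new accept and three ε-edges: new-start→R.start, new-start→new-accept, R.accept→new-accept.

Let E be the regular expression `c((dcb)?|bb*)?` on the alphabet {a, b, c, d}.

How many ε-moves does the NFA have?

14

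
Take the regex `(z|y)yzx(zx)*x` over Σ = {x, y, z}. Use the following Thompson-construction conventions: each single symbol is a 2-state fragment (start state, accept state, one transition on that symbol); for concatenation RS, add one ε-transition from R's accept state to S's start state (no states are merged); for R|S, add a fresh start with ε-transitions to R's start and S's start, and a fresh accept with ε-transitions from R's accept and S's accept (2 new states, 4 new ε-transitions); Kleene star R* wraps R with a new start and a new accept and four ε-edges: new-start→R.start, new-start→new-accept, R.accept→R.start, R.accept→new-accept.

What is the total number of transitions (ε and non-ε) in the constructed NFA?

22

Bottom-up over the parse tree:
Each of the 8 symbol leaves contributes 1 transition (1 symbol, 0 ε).
  z|y → 6 transitions (2 symbol, 4 ε)
  zx → 3 transitions (2 symbol, 1 ε)
  (zx)* → 7 transitions (2 symbol, 5 ε)
  (z|y)yzx(zx)*x → 22 transitions (8 symbol, 14 ε)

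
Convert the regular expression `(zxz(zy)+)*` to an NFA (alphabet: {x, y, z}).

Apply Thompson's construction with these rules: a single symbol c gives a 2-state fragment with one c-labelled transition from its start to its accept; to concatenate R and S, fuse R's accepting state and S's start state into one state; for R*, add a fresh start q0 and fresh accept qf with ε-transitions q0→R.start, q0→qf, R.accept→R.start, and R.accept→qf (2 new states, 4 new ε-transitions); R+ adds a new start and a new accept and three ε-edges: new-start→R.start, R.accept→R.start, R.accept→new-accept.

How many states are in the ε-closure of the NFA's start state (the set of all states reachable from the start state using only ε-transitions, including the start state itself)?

Let C(F) = |ε-closure(F.start)| within fragment F, and note whether F accepts ε. Symbol fragments have C = 1 and do not accept ε. Then:
  zy — same as the first factor's closure: C = 1
  (zy)+ — C = 1 + 1 = 2 (the body doesn't accept ε, so the new accept is not reached)
  zxz(zy)+ — same as the first factor's closure: C = 1
  (zxz(zy)+)* — C = 1 (new start) + 1 (body) + 1 (new accept) = 3

3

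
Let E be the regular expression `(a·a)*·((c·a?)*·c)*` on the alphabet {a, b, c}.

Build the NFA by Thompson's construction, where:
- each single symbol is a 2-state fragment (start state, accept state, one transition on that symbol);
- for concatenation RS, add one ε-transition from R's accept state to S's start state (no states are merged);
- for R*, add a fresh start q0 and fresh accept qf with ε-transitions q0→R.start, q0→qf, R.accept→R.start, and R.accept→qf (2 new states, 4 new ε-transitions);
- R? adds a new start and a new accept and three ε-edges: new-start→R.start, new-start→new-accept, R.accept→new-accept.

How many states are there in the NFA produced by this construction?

18

By structural recursion:
Each of the 5 symbol leaves contributes a 2-state fragment.
  a·a = 4 states
  (a·a)* = 6 states
  a? = 4 states
  c·a? = 6 states
  (c·a?)* = 8 states
  (c·a?)*·c = 10 states
  ((c·a?)*·c)* = 12 states
  (a·a)*·((c·a?)*·c)* = 18 states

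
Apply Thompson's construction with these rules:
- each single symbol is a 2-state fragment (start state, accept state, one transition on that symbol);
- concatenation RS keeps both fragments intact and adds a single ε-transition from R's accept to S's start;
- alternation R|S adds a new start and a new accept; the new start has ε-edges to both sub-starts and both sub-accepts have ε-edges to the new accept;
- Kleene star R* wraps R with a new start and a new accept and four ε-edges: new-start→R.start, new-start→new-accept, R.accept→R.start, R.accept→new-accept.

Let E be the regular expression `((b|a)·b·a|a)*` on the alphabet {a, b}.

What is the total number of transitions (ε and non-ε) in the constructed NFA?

19

Bottom-up over the parse tree:
Each of the 5 symbol leaves contributes 1 transition (1 symbol, 0 ε).
  b|a → 6 transitions (2 symbol, 4 ε)
  (b|a)·b·a → 10 transitions (4 symbol, 6 ε)
  (b|a)·b·a|a → 15 transitions (5 symbol, 10 ε)
  ((b|a)·b·a|a)* → 19 transitions (5 symbol, 14 ε)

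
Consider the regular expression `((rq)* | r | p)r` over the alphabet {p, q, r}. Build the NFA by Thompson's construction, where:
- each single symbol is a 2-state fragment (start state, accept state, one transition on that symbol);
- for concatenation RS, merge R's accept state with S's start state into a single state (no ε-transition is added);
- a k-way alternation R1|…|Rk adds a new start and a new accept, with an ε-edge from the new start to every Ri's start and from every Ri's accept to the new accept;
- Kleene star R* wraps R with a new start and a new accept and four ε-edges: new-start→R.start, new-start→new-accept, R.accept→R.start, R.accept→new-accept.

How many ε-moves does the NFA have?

Per subexpression:
Each of the 5 symbol leaves contributes 0 ε-transitions.
  rq — 0 ε-transitions
  (rq)* — 4 ε-transitions
  (rq)* | r | p — 10 ε-transitions
  ((rq)* | r | p)r — 10 ε-transitions

10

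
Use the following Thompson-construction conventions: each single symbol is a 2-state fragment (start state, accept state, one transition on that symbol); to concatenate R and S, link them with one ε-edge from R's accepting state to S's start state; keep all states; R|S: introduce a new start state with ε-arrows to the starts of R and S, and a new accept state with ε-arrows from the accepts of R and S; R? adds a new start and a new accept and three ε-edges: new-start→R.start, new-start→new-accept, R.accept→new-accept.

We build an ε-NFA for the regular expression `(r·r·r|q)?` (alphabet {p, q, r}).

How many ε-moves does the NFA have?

Per subexpression:
Each of the 4 symbol leaves contributes 0 ε-transitions.
  r·r·r = 2 ε-transitions
  r·r·r|q = 6 ε-transitions
  (r·r·r|q)? = 9 ε-transitions

9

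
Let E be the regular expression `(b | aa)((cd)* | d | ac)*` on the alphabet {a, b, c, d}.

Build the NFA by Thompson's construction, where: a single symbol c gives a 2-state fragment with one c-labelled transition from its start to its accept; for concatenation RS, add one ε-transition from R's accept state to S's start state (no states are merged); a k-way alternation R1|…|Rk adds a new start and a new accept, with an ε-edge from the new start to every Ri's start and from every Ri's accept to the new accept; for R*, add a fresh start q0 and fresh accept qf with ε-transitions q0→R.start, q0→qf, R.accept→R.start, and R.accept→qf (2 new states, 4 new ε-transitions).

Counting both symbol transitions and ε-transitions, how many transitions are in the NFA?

30

Building bottom-up:
Each of the 8 symbol leaves contributes 1 transition (1 symbol, 0 ε).
  aa — 3 transitions (2 symbol, 1 ε)
  b | aa — 8 transitions (3 symbol, 5 ε)
  cd — 3 transitions (2 symbol, 1 ε)
  (cd)* — 7 transitions (2 symbol, 5 ε)
  ac — 3 transitions (2 symbol, 1 ε)
  (cd)* | d | ac — 17 transitions (5 symbol, 12 ε)
  ((cd)* | d | ac)* — 21 transitions (5 symbol, 16 ε)
  (b | aa)((cd)* | d | ac)* — 30 transitions (8 symbol, 22 ε)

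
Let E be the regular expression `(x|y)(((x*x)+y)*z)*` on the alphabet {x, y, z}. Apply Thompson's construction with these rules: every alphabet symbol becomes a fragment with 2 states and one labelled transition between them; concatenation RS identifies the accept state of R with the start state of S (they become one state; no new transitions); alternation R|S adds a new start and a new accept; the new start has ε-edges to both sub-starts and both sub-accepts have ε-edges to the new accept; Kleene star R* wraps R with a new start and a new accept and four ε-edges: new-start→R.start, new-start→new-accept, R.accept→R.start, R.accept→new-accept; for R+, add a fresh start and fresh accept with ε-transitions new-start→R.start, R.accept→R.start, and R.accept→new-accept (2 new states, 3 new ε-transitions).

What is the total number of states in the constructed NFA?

18

Building bottom-up:
Each of the 6 symbol leaves contributes a 2-state fragment.
  x|y — 6 states
  x* — 4 states
  x*x — 5 states
  (x*x)+ — 7 states
  (x*x)+y — 8 states
  ((x*x)+y)* — 10 states
  ((x*x)+y)*z — 11 states
  (((x*x)+y)*z)* — 13 states
  (x|y)(((x*x)+y)*z)* — 18 states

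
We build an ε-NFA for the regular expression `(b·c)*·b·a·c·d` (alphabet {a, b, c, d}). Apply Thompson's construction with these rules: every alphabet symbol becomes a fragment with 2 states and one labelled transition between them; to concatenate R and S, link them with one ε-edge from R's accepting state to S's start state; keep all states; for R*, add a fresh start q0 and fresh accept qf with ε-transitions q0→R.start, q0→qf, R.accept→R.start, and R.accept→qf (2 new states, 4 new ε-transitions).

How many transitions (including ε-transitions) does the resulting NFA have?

15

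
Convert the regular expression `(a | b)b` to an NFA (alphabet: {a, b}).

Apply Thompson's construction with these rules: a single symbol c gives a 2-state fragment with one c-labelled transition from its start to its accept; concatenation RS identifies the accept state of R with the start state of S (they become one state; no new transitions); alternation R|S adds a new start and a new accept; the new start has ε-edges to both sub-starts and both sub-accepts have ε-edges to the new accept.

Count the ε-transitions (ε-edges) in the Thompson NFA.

Recursing over subexpressions:
Each of the 3 symbol leaves contributes 0 ε-transitions.
  a | b → 4 ε-transitions
  (a | b)b → 4 ε-transitions

4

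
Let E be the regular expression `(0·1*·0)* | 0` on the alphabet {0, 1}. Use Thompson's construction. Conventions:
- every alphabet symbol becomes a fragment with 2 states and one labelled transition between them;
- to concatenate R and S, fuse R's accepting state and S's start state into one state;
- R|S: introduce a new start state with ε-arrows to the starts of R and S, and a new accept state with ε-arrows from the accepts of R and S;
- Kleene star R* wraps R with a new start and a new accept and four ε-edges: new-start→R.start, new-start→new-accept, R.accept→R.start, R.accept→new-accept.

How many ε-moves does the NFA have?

Per subexpression:
Each of the 4 symbol leaves contributes 0 ε-transitions.
  1* → 4 ε-transitions
  0·1*·0 → 4 ε-transitions
  (0·1*·0)* → 8 ε-transitions
  (0·1*·0)* | 0 → 12 ε-transitions

12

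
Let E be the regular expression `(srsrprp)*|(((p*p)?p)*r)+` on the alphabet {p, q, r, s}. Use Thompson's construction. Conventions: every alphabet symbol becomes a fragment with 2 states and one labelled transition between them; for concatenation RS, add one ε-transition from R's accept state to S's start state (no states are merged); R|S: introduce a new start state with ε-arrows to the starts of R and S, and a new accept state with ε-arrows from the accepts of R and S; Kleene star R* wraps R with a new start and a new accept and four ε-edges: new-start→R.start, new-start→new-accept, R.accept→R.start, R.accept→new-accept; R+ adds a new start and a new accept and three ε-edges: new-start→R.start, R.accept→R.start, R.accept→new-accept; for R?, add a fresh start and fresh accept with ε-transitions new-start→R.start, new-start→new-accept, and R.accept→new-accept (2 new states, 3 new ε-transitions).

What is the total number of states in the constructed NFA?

34

Bottom-up over the parse tree:
Each of the 11 symbol leaves contributes a 2-state fragment.
  srsrprp — 14 states
  (srsrprp)* — 16 states
  p* — 4 states
  p*p — 6 states
  (p*p)? — 8 states
  (p*p)?p — 10 states
  ((p*p)?p)* — 12 states
  ((p*p)?p)*r — 14 states
  (((p*p)?p)*r)+ — 16 states
  (srsrprp)*|(((p*p)?p)*r)+ — 34 states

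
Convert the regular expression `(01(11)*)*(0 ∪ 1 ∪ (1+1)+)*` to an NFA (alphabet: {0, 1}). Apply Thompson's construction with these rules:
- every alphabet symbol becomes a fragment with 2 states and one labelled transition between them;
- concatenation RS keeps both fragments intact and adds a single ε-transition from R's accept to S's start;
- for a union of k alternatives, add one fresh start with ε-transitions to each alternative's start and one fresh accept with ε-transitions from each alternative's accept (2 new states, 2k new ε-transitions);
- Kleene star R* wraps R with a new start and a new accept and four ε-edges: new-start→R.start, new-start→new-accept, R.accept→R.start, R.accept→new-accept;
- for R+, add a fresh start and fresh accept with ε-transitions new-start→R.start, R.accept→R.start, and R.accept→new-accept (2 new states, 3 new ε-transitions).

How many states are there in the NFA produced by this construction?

28

Per subexpression:
Each of the 8 symbol leaves contributes a 2-state fragment.
  11 — 4 states
  (11)* — 6 states
  01(11)* — 10 states
  (01(11)*)* — 12 states
  1+ — 4 states
  1+1 — 6 states
  (1+1)+ — 8 states
  0 ∪ 1 ∪ (1+1)+ — 14 states
  (0 ∪ 1 ∪ (1+1)+)* — 16 states
  (01(11)*)*(0 ∪ 1 ∪ (1+1)+)* — 28 states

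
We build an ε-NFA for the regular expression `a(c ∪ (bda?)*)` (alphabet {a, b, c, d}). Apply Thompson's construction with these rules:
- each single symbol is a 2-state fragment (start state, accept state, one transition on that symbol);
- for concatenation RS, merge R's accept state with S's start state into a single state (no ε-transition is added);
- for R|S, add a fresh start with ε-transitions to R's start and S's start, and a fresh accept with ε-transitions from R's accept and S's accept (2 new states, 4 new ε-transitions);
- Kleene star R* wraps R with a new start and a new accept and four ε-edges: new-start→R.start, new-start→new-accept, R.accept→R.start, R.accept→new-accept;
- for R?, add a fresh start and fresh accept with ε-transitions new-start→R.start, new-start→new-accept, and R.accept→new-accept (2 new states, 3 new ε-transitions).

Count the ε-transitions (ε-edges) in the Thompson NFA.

Building bottom-up:
Each of the 5 symbol leaves contributes 0 ε-transitions.
  a? = 3 ε-transitions
  bda? = 3 ε-transitions
  (bda?)* = 7 ε-transitions
  c ∪ (bda?)* = 11 ε-transitions
  a(c ∪ (bda?)*) = 11 ε-transitions

11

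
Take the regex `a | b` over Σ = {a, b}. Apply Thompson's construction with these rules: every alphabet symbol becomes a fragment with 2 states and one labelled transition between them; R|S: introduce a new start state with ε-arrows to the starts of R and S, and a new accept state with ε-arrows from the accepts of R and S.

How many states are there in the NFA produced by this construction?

6

Building bottom-up:
Each of the 2 symbol leaves contributes a 2-state fragment.
  a | b = 6 states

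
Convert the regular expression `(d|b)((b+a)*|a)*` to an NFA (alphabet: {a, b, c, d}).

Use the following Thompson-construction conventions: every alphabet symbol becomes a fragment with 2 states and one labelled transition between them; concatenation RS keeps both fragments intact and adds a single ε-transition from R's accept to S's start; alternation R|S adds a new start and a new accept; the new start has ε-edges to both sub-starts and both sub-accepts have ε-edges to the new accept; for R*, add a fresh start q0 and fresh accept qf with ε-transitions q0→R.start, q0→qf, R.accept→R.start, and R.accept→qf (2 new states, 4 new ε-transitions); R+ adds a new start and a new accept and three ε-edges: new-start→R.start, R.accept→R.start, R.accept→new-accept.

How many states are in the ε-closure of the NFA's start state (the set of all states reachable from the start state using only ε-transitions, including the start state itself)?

Work bottom-up. For each fragment F, track |ε-closure(F.start)| and whether F's accept lies in that closure (i.e. whether F accepts ε). A single-symbol fragment has closure size 1 and does not accept ε.
  d|b : |closure| = 1 + 1 + 1 = 3 (the new accept is not ε-reachable since no branch accepts ε)
  b+ : new start ε-reaches only the body's start; the new accept needs a symbol first: |closure| = 1 + 1 = 2
  b+a : |closure| equals the left operand's closure size = 2 (its accept is not ε-reachable, so the closure stops there)
  (b+a)* : new start has ε-edges to the inner start and to the new accept, so |closure| = 2 + 2 = 4
  (b+a)*|a : new start ε-reaches every alternative's start; at least one alternative accepts ε, so the union's new accept is reached too: |closure| = 1 + 4 + 1 + 1 = 7
  ((b+a)*|a)* : the star's fresh start ε-reaches both the body's start and the fresh accept: |closure| = 2 + 7 = 9
  (d|b)((b+a)*|a)* : same as the first factor's closure: |closure| = 3

3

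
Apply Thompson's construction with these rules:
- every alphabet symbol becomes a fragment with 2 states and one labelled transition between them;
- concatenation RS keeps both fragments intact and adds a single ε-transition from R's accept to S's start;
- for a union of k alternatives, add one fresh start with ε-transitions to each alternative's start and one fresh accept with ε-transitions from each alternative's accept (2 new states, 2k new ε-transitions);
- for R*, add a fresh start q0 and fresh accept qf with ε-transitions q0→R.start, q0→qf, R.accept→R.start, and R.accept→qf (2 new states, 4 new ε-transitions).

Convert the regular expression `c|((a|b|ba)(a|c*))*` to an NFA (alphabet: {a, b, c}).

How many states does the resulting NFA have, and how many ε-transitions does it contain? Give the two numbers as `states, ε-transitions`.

By structural recursion:
Each of the 7 symbol leaves contributes 2 states and 0 ε-transitions.
  ba = 4 states, 1 ε-transition
  a|b|ba = 10 states, 7 ε-transitions
  c* = 4 states, 4 ε-transitions
  a|c* = 8 states, 8 ε-transitions
  (a|b|ba)(a|c*) = 18 states, 16 ε-transitions
  ((a|b|ba)(a|c*))* = 20 states, 20 ε-transitions
  c|((a|b|ba)(a|c*))* = 24 states, 24 ε-transitions

24, 24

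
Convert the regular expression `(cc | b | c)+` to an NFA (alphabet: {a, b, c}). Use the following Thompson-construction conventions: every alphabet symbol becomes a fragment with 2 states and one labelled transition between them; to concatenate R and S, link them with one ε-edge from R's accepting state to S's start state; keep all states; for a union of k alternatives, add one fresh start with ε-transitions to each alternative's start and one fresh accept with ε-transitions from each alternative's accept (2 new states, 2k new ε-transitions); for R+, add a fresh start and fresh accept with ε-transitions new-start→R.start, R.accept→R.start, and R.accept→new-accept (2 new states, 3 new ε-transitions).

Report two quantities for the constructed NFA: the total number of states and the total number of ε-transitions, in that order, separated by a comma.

12, 10

By structural recursion:
Each of the 4 symbol leaves contributes 2 states and 0 ε-transitions.
  cc — 4 states, 1 ε-transition
  cc | b | c — 10 states, 7 ε-transitions
  (cc | b | c)+ — 12 states, 10 ε-transitions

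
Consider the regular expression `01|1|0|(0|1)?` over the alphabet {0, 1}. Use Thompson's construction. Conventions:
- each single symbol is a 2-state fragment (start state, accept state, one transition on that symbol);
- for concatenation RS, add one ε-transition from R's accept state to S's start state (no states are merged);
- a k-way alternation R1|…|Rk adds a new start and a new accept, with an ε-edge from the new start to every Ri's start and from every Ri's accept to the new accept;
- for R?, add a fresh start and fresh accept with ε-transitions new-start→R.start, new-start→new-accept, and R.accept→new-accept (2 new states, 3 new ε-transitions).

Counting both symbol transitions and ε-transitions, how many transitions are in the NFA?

22

Recursing over subexpressions:
Each of the 6 symbol leaves contributes 1 transition (1 symbol, 0 ε).
  01 → 3 transitions (2 symbol, 1 ε)
  0|1 → 6 transitions (2 symbol, 4 ε)
  (0|1)? → 9 transitions (2 symbol, 7 ε)
  01|1|0|(0|1)? → 22 transitions (6 symbol, 16 ε)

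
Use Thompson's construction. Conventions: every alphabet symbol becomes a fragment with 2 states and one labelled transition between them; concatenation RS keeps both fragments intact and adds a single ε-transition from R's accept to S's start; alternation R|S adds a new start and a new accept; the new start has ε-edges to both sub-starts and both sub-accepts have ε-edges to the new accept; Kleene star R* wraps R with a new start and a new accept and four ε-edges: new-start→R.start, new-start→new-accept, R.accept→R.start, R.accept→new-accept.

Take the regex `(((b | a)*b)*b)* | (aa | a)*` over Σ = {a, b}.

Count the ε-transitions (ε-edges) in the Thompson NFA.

Per subexpression:
Each of the 7 symbol leaves contributes 0 ε-transitions.
  b | a : 4 ε-transitions
  (b | a)* : 8 ε-transitions
  (b | a)*b : 9 ε-transitions
  ((b | a)*b)* : 13 ε-transitions
  ((b | a)*b)*b : 14 ε-transitions
  (((b | a)*b)*b)* : 18 ε-transitions
  aa : 1 ε-transition
  aa | a : 5 ε-transitions
  (aa | a)* : 9 ε-transitions
  (((b | a)*b)*b)* | (aa | a)* : 31 ε-transitions

31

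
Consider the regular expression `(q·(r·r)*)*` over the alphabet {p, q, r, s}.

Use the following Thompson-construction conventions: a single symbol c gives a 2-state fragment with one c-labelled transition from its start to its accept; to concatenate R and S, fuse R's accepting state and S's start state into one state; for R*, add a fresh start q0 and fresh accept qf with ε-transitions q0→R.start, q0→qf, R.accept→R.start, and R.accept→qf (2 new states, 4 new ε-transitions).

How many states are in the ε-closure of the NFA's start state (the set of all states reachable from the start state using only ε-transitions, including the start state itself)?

Work bottom-up. For each fragment F, track |ε-closure(F.start)| and whether F's accept lies in that closure (i.e. whether F accepts ε). A single-symbol fragment has closure size 1 and does not accept ε.
  r·r → same as the first factor's closure: C = 1
  (r·r)* → new start has ε-edges to the inner start and to the new accept, so C = 2 + 1 = 3
  q·(r·r)* → C equals the left operand's closure size = 1 (its accept is not ε-reachable, so the closure stops there)
  (q·(r·r)*)* → new start has ε-edges to the inner start and to the new accept, so C = 2 + 1 = 3

3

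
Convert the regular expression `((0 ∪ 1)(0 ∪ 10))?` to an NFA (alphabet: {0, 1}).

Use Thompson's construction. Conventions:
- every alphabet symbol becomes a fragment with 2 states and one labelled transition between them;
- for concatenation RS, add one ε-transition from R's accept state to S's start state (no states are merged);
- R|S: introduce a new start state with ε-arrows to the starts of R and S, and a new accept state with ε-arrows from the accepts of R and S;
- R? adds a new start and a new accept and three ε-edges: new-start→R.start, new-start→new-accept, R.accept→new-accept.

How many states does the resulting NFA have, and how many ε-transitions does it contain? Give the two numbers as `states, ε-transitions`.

Bottom-up over the parse tree:
Each of the 5 symbol leaves contributes 2 states and 0 ε-transitions.
  0 ∪ 1 = 6 states, 4 ε-transitions
  10 = 4 states, 1 ε-transition
  0 ∪ 10 = 8 states, 5 ε-transitions
  (0 ∪ 1)(0 ∪ 10) = 14 states, 10 ε-transitions
  ((0 ∪ 1)(0 ∪ 10))? = 16 states, 13 ε-transitions

16, 13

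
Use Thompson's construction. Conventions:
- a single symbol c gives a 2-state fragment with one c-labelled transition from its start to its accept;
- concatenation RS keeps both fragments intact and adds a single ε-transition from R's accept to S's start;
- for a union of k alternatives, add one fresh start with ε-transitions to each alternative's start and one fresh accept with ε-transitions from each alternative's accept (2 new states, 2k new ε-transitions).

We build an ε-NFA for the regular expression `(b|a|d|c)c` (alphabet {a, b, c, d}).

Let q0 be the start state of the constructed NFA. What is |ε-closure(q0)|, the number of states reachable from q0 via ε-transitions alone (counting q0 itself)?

5

Compute the ε-closure size of each fragment's start state recursively; a symbol fragment's start has no outgoing ε-edge, so its closure is just itself (size 1).
  b|a|d|c → new start ε-reaches every alternative's start; none of them accept ε, so the new accept is not reached: |closure| = 1 + 1 + 1 + 1 + 1 = 5
  (b|a|d|c)c → |closure| equals the left operand's closure size = 5 (its accept is not ε-reachable, so the closure stops there)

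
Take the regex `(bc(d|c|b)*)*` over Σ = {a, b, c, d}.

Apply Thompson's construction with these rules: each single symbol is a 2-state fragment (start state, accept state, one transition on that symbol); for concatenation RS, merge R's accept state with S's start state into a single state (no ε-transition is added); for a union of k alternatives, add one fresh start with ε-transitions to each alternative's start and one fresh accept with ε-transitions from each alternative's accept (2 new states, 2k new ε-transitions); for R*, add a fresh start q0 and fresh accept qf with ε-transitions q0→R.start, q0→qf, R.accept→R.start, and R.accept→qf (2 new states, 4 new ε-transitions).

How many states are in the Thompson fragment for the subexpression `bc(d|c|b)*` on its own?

12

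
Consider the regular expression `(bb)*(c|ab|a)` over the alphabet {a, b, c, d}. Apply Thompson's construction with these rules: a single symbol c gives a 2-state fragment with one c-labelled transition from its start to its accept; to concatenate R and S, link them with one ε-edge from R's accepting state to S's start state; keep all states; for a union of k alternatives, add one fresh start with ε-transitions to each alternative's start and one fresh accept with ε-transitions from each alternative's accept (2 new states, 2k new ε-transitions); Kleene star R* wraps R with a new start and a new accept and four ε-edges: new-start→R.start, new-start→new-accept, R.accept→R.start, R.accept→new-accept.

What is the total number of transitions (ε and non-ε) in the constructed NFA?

19

Per subexpression:
Each of the 6 symbol leaves contributes 1 transition (1 symbol, 0 ε).
  bb — 3 transitions (2 symbol, 1 ε)
  (bb)* — 7 transitions (2 symbol, 5 ε)
  ab — 3 transitions (2 symbol, 1 ε)
  c|ab|a — 11 transitions (4 symbol, 7 ε)
  (bb)*(c|ab|a) — 19 transitions (6 symbol, 13 ε)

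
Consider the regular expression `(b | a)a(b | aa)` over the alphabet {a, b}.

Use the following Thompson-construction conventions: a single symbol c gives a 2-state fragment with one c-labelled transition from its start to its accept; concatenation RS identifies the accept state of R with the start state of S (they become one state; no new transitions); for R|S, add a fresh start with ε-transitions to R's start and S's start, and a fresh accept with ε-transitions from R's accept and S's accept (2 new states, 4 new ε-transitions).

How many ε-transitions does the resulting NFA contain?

8

Building bottom-up:
Each of the 6 symbol leaves contributes 0 ε-transitions.
  b | a = 4 ε-transitions
  aa = 0 ε-transitions
  b | aa = 4 ε-transitions
  (b | a)a(b | aa) = 8 ε-transitions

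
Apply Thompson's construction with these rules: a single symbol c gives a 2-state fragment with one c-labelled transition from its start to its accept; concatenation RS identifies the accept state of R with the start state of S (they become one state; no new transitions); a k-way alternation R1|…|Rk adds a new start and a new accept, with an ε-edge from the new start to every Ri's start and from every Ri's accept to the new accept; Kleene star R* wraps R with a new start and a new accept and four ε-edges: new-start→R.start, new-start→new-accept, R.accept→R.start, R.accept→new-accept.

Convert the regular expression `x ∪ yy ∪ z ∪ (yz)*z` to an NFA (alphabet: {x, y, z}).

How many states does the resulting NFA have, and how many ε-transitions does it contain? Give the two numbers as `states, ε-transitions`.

15, 12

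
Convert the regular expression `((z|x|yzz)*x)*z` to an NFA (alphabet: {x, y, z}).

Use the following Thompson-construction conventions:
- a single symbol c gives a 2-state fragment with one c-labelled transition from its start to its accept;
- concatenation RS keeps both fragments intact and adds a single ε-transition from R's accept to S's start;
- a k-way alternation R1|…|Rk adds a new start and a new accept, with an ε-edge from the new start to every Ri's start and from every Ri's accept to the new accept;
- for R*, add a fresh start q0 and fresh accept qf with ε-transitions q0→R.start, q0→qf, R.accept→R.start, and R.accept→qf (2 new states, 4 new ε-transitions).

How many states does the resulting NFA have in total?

20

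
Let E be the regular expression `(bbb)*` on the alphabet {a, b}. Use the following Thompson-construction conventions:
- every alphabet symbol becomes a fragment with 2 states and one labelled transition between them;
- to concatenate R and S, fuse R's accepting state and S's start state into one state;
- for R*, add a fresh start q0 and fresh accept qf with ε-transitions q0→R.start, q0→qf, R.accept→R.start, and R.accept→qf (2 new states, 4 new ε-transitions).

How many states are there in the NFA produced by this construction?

Recursing over subexpressions:
Each of the 3 symbol leaves contributes a 2-state fragment.
  bbb = 4 states
  (bbb)* = 6 states

6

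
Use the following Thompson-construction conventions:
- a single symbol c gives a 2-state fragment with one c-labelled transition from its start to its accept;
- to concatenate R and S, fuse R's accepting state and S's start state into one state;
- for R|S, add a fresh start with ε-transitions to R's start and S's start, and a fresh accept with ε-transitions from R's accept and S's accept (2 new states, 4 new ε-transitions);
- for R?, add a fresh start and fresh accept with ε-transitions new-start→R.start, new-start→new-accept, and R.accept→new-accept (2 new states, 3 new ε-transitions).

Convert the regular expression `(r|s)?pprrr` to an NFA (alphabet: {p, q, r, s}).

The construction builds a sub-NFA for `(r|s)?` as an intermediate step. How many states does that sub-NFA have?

Fragment for `(r|s)?`:
Each of the 2 symbol leaves contributes a 2-state fragment.
  r|s = 6 states
  (r|s)? = 8 states

8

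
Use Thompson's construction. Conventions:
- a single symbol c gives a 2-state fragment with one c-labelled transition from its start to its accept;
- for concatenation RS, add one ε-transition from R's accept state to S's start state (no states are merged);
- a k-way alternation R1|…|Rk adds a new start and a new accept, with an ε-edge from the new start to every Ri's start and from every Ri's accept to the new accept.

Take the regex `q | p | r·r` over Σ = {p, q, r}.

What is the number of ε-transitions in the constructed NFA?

Building bottom-up:
Each of the 4 symbol leaves contributes 0 ε-transitions.
  r·r — 1 ε-transition
  q | p | r·r — 7 ε-transitions

7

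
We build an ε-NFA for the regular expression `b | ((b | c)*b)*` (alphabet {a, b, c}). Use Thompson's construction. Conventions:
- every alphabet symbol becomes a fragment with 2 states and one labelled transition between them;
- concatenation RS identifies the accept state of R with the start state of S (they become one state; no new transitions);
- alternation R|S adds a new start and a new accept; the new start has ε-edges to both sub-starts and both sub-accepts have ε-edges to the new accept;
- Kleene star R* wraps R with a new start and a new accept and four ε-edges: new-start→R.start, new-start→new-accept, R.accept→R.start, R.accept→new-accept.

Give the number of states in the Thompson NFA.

15

Building bottom-up:
Each of the 4 symbol leaves contributes a 2-state fragment.
  b | c — 6 states
  (b | c)* — 8 states
  (b | c)*b — 9 states
  ((b | c)*b)* — 11 states
  b | ((b | c)*b)* — 15 states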